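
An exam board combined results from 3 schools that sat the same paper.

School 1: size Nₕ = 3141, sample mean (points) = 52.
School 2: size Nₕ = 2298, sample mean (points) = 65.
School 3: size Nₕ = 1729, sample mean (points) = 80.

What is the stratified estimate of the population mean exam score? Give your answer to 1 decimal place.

62.9

x̄_st = (Σ Nₕx̄ₕ) / (Σ Nₕ) = (3141·52 + 2298·65 + 1729·80) / 7168
= 451022 / 7168 = 62.922... → 62.9.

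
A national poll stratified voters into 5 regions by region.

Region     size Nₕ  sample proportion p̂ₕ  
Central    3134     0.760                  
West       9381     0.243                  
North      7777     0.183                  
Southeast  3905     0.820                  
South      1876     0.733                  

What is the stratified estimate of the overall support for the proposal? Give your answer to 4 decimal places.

0.4089

Wₕ = Nₕ/N with N = 26073: 0.1202, 0.3598, 0.2983, 0.1498, 0.0720.
p̂_st = 0.1202·0.760 + 0.3598·0.243 + 0.2983·0.183 + 0.1498·0.820 + 0.0720·0.733 ≈ 0.408922... → 0.4089.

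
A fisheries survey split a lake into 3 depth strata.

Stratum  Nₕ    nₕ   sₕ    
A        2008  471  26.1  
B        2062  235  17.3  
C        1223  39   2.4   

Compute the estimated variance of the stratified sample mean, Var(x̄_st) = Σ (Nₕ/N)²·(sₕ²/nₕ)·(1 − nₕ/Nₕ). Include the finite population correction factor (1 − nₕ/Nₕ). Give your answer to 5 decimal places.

0.33822

N = 5293. Term for each stratum: Wₕ²sₕ²/nₕ·(1−nₕ/Nₕ).
Var(x̄_st) = 0.15932866 + 0.17125678 + 0.00763365 = 0.33821908 → 0.33822.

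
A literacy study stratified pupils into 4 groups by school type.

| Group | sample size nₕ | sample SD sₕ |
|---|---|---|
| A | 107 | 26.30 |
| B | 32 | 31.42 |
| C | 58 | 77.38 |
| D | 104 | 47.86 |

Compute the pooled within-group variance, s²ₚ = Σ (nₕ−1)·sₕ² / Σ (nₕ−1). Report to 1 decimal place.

A: (107−1)·26.30² = 106·691.69 = 73319.14
B: (32−1)·31.42² = 31·987.2164 = 30603.7084
C: (58−1)·77.38² = 57·5987.6644 = 341296.8708
D: (104−1)·47.86² = 103·2290.5796 = 235929.6988
Numerator = 681149.418; denominator = Σ(nₕ−1) = 297.
s²ₚ = 681149.418/297 = 2293.432... → 2293.4.

2293.4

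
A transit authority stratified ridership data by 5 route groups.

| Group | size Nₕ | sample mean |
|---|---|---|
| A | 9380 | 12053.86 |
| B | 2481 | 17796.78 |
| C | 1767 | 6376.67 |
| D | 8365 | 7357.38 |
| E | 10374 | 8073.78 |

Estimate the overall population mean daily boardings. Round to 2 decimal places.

x̄_st = (Σ Nₕx̄ₕ) / (Σ Nₕ) = (9380·12053.86 + 2481·17796.78 + 1767·6376.67 + 8365·7357.38 + 10374·8073.78) / 32367
= 313788471.29 / 32367 = 9694.7036... → 9694.70.

9694.70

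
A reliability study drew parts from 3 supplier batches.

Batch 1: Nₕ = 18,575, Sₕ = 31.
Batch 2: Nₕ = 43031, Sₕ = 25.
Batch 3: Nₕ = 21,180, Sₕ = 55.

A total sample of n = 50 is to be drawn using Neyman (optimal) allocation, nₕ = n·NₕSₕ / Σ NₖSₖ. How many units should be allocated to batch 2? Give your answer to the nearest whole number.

19

1: NₕSₕ = 18575·31 = 575825
2: NₕSₕ = 43031·25 = 1075775
3: NₕSₕ = 21180·55 = 1164900
Σ NₕSₕ = 2816500.
n_2 = 50·1075775/2816500 = 19.098... → 19.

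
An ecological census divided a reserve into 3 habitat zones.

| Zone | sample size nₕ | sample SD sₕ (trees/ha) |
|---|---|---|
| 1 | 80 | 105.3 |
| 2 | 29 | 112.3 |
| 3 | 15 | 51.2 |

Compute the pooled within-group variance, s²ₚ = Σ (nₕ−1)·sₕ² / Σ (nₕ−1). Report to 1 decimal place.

1: (80−1)·105.3² = 79·11088.09 = 875959.11
2: (29−1)·112.3² = 28·12611.29 = 353116.12
3: (15−1)·51.2² = 14·2621.44 = 36700.16
Numerator = 1265775.39; denominator = Σ(nₕ−1) = 121.
s²ₚ = 1265775.39/121 = 10460.954... → 10461.0.

10461.0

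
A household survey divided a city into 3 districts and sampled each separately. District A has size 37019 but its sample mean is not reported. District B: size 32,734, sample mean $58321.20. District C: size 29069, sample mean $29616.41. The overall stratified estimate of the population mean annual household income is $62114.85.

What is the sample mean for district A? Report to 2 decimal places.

Σ Nₕx̄ₕ = N·μ, so 37019·x̄_A = 98822·62114.85 − (32734·58321.20 + 29069·29616.41).
= 6138313706.7 − 2770005583.09 = 3368308123.61.
x̄_A = 3368308123.61 / 37019 = 90988.6308... → 90988.63.

90988.63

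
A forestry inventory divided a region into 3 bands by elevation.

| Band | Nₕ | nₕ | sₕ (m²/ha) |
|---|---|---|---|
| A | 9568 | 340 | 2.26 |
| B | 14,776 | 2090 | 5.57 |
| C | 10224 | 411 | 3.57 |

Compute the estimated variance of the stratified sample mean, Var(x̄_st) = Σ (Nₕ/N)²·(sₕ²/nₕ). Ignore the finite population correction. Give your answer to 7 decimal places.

N = 34568; Wₕ = Nₕ/N.
band A: (9568/34568)²·2.26²/340 = 0.0011508846
band B: (14776/34568)²·5.57²/2090 = 0.0027122478
band C: (10224/34568)²·3.57²/411 = 0.0027126127
Sum = 0.0065757451 → 0.0065757.

0.0065757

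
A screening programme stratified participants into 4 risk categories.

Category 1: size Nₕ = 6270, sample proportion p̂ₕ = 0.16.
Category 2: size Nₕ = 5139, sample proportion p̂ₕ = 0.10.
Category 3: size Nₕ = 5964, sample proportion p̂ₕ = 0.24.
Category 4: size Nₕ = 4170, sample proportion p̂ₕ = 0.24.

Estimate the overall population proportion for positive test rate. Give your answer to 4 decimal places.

N = 6270 + 5139 + 5964 + 4170 = 21543.
Overall proportion = Σ (Nₕ/N)·p̂ₕ.
Σ Nₕp̂ₕ = 1003.2 + 513.9 + 1431.36 + 1000.8 = 3949.26.
3949.26 / 21543 = 0.183320... → 0.1833.

0.1833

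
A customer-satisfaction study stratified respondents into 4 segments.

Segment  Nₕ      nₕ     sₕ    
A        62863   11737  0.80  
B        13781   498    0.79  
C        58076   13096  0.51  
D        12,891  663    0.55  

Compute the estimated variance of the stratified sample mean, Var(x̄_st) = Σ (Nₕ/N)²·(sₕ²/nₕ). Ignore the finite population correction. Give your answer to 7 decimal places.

0.0000274

N = 147611; Wₕ = Nₕ/N.
segment A: (62863/147611)²·0.80²/11737 = 0.0000098895
segment B: (13781/147611)²·0.79²/498 = 0.0000109232
segment C: (58076/147611)²·0.51²/13096 = 0.0000030744
segment D: (12891/147611)²·0.55²/663 = 0.0000034797
Sum = 0.0000273668 → 0.0000274.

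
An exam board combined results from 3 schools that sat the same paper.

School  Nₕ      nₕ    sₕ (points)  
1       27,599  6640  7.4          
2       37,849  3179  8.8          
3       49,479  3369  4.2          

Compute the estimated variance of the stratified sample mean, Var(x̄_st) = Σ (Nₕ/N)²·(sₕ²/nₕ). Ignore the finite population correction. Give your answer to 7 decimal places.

N = 114927; Wₕ = Nₕ/N.
school 1: (27599/114927)²·7.4²/6640 = 0.0004755957
school 2: (37849/114927)²·8.8²/3179 = 0.0026420406
school 3: (49479/114927)²·4.2²/3369 = 0.0009704994
Sum = 0.0040881357 → 0.0040881.

0.0040881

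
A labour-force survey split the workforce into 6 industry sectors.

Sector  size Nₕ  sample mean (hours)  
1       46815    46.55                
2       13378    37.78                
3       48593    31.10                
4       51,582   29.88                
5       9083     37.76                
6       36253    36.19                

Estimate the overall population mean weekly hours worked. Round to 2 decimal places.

x̄_st = (Σ Nₕx̄ₕ) / (Σ Nₕ) = (46815·46.55 + 13378·37.78 + 48593·31.10 + 51582·29.88 + 9083·37.76 + 36253·36.19) / 205704
= 7392141.7 / 205704 = 35.9358... → 35.94.

35.94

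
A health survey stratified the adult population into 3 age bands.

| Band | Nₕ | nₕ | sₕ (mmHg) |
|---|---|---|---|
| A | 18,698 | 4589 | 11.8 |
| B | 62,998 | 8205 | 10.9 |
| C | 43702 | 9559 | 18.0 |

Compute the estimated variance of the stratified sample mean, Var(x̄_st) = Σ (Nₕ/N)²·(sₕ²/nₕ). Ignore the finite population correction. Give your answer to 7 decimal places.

0.0084460

N = 125398; Wₕ = Nₕ/N.
band A: (18698/125398)²·11.8²/4589 = 0.0006746135
band B: (62998/125398)²·10.9²/8205 = 0.0036546578
band C: (43702/125398)²·18.0²/9559 = 0.0041167449
Sum = 0.0084460162 → 0.0084460.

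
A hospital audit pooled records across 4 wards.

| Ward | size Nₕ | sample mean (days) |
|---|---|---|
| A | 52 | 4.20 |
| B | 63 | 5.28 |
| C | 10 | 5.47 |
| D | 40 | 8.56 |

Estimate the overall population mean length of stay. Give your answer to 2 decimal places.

5.75

N = 165; weights Wₕ = Nₕ/N = (0.3152, 0.3818, 0.0606, 0.2424).
x̄_st = Σ Wₕ·x̄ₕ = 0.3152·4.20 + 0.3818·5.28 + 0.0606·5.47 + 0.2424·8.56 ≈ 5.7463...
→ 5.75.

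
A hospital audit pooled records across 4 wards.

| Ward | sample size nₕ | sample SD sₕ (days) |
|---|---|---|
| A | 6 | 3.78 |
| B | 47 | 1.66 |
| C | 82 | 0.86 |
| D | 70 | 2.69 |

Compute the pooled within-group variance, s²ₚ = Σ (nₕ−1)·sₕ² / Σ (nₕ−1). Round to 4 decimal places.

A: (6−1)·3.78² = 5·14.2884 = 71.442
B: (47−1)·1.66² = 46·2.7556 = 126.7576
C: (82−1)·0.86² = 81·0.7396 = 59.9076
D: (70−1)·2.69² = 69·7.2361 = 499.2909
Numerator = 757.3981; denominator = Σ(nₕ−1) = 201.
s²ₚ = 757.3981/201 = 3.768150... → 3.7681.

3.7681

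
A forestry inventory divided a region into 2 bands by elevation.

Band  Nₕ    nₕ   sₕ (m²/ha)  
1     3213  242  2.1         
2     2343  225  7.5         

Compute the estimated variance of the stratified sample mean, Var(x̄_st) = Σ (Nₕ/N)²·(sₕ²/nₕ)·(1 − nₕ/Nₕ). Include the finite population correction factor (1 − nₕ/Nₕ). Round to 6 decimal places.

0.045825

N = 5556. Term for each stratum: Wₕ²sₕ²/nₕ·(1−nₕ/Nₕ).
Var(x̄_st) = 0.005635236 + 0.040189609 = 0.045824845 → 0.045825.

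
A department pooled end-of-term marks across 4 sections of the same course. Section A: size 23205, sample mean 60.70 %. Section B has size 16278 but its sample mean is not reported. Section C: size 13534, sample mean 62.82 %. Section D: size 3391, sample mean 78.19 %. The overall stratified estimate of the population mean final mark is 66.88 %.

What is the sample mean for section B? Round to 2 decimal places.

76.71

N = 23205 + 16278 + 13534 + 3391 = 56408.
Overall total = μ·N = 66.88·56408 = 3772567.04.
Subtract the known strata: 23205·60.70 + 13534·62.82 + 3391·78.19 = 2523891.67.
Remaining total for section B: 3772567.04 − 2523891.67 = 1248675.37.
Divide by its size: 1248675.37 / 16278 = 76.7094... → 76.71.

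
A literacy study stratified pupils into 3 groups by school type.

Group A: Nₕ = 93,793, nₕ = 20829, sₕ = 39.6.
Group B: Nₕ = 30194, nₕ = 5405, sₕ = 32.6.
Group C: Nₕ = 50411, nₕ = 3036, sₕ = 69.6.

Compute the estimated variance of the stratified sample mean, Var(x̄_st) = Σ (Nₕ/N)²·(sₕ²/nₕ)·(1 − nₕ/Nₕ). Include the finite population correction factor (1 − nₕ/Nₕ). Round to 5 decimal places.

0.14707

N = 174398. Term for each stratum: Wₕ²sₕ²/nₕ·(1−nₕ/Nₕ).
Var(x̄_st) = 0.01694018 + 0.00483878 + 0.12528765 = 0.14706661 → 0.14707.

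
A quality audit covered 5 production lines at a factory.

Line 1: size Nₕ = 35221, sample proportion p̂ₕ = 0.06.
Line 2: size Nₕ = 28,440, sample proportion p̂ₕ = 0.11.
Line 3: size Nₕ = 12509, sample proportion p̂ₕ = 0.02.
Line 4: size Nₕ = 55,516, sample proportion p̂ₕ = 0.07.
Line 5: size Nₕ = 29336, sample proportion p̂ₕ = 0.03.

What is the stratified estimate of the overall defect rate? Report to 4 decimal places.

0.0637

N = 35221 + 28440 + 12509 + 55516 + 29336 = 161022.
Overall proportion = Σ (Nₕ/N)·p̂ₕ.
Σ Nₕp̂ₕ = 2113.26 + 3128.4 + 250.18 + 3886.12 + 880.08 = 10258.04.
10258.04 / 161022 = 0.063706... → 0.0637.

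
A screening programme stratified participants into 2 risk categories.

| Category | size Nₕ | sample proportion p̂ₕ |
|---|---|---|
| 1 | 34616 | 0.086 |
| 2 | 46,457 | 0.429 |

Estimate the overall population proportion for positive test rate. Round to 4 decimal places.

0.2825

N = 34616 + 46457 = 81073.
Overall proportion = Σ (Nₕ/N)·p̂ₕ.
Σ Nₕp̂ₕ = 2976.976 + 19930.053 = 22907.029.
22907.029 / 81073 = 0.282548... → 0.2825.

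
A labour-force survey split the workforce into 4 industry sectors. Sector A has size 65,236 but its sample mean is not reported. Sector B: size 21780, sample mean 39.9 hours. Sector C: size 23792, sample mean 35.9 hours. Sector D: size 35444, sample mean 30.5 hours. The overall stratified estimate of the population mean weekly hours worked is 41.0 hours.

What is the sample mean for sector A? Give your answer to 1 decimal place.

48.9

Σ Nₕx̄ₕ = N·μ, so 65236·x̄_A = 146252·41.0 − (21780·39.9 + 23792·35.9 + 35444·30.5).
= 5996332 − 2804196.8 = 3192135.2.
x̄_A = 3192135.2 / 65236 = 48.932... → 48.9.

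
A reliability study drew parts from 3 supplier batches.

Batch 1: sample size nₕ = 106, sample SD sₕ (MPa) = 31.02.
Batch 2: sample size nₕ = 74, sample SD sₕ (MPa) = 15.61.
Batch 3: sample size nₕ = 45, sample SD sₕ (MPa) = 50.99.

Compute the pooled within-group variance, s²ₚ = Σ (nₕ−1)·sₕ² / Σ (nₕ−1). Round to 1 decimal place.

1050.6

Degrees of freedom: 105 + 73 + 44 = 222.
Σ(nₕ−1)sₕ² = 105·962.2404 + 73·243.6721 + 44·2599.9801 = 233222.4297.
s²ₚ = 233222.4297 / 222 = 1050.551... → 1050.6.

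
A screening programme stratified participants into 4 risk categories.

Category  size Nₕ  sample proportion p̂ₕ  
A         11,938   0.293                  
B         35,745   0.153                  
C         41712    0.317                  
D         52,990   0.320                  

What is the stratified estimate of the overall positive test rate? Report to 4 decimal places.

0.2749

Wₕ = Nₕ/N with N = 142385: 0.0838, 0.2510, 0.2930, 0.3722.
p̂_st = 0.0838·0.293 + 0.2510·0.153 + 0.2930·0.317 + 0.3722·0.320 ≈ 0.274933... → 0.2749.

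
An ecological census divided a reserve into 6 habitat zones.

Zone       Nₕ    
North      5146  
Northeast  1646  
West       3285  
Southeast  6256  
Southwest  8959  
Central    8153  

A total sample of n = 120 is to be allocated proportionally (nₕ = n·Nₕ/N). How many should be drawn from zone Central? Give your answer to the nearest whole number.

29

N = 5146 + 1646 + 3285 + 6256 + 8959 + 8153 = 33445.
n_Central = 120·8153/33445 = 29.253... → 29.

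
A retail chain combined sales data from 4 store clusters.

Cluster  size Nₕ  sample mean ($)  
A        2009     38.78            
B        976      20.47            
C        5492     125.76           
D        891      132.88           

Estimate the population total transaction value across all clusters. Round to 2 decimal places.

906957.74

Population total = Σ Nₕ·x̄ₕ (each stratum's size times its mean).
2009·38.78 + 976·20.47 + 5492·125.76 + 891·132.88 = 77909.02 + 19978.72 + 690673.92 + 118396.08 = 906957.74.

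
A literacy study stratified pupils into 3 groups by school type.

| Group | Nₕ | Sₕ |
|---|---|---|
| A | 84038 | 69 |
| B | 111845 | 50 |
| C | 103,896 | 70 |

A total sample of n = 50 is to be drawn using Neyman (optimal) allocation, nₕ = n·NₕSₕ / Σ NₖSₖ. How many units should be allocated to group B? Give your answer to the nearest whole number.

15

A: NₕSₕ = 84038·69 = 5798622
B: NₕSₕ = 111845·50 = 5592250
C: NₕSₕ = 103896·70 = 7272720
Σ NₕSₕ = 18663592.
n_B = 50·5592250/18663592 = 14.982... → 15.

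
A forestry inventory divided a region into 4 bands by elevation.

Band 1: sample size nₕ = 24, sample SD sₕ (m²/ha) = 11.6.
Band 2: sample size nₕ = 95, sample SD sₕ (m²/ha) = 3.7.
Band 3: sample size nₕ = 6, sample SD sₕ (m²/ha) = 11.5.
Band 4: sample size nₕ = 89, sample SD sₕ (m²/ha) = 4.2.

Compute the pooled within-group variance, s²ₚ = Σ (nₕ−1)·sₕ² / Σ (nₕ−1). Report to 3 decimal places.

Degrees of freedom: 23 + 94 + 5 + 88 = 210.
Σ(nₕ−1)sₕ² = 23·134.56 + 94·13.69 + 5·132.25 + 88·17.64 = 6595.31.
s²ₚ = 6595.31 / 210 = 31.40624... → 31.406.

31.406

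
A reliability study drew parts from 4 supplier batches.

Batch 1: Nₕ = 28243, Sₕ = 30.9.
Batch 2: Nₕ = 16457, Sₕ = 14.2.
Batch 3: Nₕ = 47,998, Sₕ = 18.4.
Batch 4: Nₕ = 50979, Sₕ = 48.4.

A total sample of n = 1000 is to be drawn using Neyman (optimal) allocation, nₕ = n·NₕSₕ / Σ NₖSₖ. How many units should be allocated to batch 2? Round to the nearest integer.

1: NₕSₕ = 28243·30.9 = 872708.7
2: NₕSₕ = 16457·14.2 = 233689.4
3: NₕSₕ = 47998·18.4 = 883163.2
4: NₕSₕ = 50979·48.4 = 2467383.6
Σ NₕSₕ = 4456944.9.
n_2 = 1000·233689.4/4456944.9 = 52.433... → 52.

52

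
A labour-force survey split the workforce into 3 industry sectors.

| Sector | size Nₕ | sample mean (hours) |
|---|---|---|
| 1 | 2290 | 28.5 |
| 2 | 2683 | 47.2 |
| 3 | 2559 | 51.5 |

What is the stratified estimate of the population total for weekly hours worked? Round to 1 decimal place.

323691.1

Population total = Σ Nₕ·x̄ₕ (each stratum's size times its mean).
2290·28.5 + 2683·47.2 + 2559·51.5 = 65265 + 126637.6 + 131788.5 = 323691.1.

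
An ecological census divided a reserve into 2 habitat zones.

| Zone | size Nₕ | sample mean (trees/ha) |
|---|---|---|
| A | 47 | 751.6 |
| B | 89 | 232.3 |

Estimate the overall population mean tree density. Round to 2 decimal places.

x̄_st = (Σ Nₕx̄ₕ) / (Σ Nₕ) = (47·751.6 + 89·232.3) / 136
= 55999.9 / 136 = 411.7640... → 411.76.

411.76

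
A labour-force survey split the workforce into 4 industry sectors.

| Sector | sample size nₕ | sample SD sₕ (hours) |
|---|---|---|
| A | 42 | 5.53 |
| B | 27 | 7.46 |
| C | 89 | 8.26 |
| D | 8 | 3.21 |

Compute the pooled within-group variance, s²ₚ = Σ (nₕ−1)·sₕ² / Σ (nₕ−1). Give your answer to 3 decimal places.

54.178

Degrees of freedom: 41 + 26 + 88 + 7 = 162.
Σ(nₕ−1)sₕ² = 41·30.5809 + 26·55.6516 + 88·68.2276 + 7·10.3041 = 8776.916.
s²ₚ = 8776.916 / 162 = 54.17849... → 54.178.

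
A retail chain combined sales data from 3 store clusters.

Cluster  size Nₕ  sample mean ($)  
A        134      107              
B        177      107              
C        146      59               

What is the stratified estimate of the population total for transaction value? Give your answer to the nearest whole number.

A: 134·107 = 14338
B: 177·107 = 18939
C: 146·59 = 8614
τ̂ = Σ Nₕx̄ₕ = 41891.

41891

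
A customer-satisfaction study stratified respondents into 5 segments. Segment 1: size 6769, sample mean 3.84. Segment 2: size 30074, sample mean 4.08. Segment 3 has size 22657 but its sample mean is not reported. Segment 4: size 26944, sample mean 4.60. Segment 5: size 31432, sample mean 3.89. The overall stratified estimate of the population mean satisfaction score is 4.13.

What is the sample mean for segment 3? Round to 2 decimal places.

4.06

N = 6769 + 30074 + 22657 + 26944 + 31432 = 117876.
Overall total = μ·N = 4.13·117876 = 486827.88.
Subtract the known strata: 6769·3.84 + 30074·4.08 + 26944·4.60 + 31432·3.89 = 394907.76.
Remaining total for segment 3: 486827.88 − 394907.76 = 91920.12.
Divide by its size: 91920.12 / 22657 = 4.0570... → 4.06.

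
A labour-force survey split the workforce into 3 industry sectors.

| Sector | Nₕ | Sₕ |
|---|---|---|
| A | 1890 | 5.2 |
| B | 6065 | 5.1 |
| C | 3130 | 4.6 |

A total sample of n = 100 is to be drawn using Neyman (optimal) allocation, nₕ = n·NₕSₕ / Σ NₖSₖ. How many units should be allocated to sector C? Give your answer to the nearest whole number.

Σ NₕSₕ = 1890·5.2 + 6065·5.1 + 3130·4.6 = 55157.5.
Share for C: 14398/55157.5 = 0.26103.
n_C = 100 × 0.26103 = 26.103... → 26.

26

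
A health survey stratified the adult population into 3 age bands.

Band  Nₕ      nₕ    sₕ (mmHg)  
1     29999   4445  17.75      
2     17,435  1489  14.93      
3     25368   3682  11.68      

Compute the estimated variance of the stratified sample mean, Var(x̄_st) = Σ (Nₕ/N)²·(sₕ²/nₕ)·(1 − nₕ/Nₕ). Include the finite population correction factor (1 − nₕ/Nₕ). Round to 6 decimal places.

0.021950

N = 72802; Wₕ = Nₕ/N.
band 1: (29999/72802)²·17.75²/4445·(1 − 4445/29999) = 0.010251891
band 2: (17435/72802)²·14.93²/1489·(1 − 1489/17435) = 0.007852573
band 3: (25368/72802)²·11.68²/3682·(1 − 3682/25368) = 0.003845749
Sum = 0.021950214 → 0.021950.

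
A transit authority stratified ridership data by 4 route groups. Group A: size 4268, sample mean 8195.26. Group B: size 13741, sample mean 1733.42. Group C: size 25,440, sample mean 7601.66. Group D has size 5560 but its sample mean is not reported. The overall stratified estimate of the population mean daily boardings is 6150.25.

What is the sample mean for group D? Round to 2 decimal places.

8855.23

Σ Nₕx̄ₕ = N·μ, so 5560·x̄_D = 49009·6150.25 − (4268·8195.26 + 13741·1733.42 + 25440·7601.66).
= 301417602.25 − 252182524.3 = 49235077.95.
x̄_D = 49235077.95 / 5560 = 8855.2298... → 8855.23.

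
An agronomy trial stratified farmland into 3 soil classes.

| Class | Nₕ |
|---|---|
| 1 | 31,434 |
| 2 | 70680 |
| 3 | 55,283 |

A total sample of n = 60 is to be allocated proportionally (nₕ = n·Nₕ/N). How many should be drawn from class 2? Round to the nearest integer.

Share of class 2 = 70680/157397 = 0.44906.
Allocate 60 × 0.44906 = 26.943... → 27.

27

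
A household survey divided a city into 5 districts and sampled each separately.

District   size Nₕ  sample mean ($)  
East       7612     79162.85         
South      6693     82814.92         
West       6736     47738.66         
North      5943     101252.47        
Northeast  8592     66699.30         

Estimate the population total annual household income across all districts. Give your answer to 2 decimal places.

2653259302.33

Population total = Σ Nₕ·x̄ₕ (each stratum's size times its mean).
7612·79162.85 + 6693·82814.92 + 6736·47738.66 + 5943·101252.47 + 8592·66699.30 = 602587614.2 + 554280259.56 + 321567613.76 + 601743429.21 + 573080385.6 = 2653259302.33.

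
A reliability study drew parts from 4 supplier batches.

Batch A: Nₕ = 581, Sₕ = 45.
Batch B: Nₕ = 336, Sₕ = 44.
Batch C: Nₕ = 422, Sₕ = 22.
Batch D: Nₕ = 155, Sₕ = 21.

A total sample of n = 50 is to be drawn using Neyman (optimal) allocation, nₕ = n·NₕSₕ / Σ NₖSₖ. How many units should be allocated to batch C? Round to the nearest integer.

Σ NₕSₕ = 581·45 + 336·44 + 422·22 + 155·21 = 53468.
Share for C: 9284/53468 = 0.17364.
n_C = 50 × 0.17364 = 8.682... → 9.

9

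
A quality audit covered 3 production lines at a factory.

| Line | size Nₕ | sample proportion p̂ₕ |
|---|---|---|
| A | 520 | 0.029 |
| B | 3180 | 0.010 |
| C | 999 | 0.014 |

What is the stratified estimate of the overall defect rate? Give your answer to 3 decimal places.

N = 520 + 3180 + 999 = 4699.
Overall proportion = Σ (Nₕ/N)·p̂ₕ.
Σ Nₕp̂ₕ = 15.08 + 31.8 + 13.986 = 60.866.
60.866 / 4699 = 0.01295... → 0.013.

0.013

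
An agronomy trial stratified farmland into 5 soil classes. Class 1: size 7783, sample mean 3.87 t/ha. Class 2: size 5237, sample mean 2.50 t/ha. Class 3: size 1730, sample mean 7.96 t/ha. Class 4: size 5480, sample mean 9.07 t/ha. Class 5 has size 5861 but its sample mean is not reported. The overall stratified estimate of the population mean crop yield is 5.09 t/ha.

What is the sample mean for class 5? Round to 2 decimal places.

Σ Nₕx̄ₕ = N·μ, so 5861·x̄_5 = 26091·5.09 − (7783·3.87 + 5237·2.50 + 1730·7.96 + 5480·9.07).
= 132803.19 − 106687.11 = 26116.08.
x̄_5 = 26116.08 / 5861 = 4.4559... → 4.46.

4.46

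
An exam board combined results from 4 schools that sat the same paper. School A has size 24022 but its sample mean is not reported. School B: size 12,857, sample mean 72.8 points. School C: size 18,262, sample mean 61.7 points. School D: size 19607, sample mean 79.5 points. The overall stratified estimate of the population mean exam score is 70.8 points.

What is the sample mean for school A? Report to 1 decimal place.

69.5

Σ Nₕx̄ₕ = N·μ, so 24022·x̄_A = 74748·70.8 − (12857·72.8 + 18262·61.7 + 19607·79.5).
= 5292158.4 − 3621511.5 = 1670646.9.
x̄_A = 1670646.9 / 24022 = 69.547... → 69.5.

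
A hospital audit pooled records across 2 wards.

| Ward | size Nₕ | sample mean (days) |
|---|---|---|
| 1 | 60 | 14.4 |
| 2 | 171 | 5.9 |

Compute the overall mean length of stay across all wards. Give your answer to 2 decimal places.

8.11

N = 231; weights Wₕ = Nₕ/N = (0.2597, 0.7403).
x̄_st = Σ Wₕ·x̄ₕ = 0.2597·14.4 + 0.7403·5.9 ≈ 8.1078...
→ 8.11.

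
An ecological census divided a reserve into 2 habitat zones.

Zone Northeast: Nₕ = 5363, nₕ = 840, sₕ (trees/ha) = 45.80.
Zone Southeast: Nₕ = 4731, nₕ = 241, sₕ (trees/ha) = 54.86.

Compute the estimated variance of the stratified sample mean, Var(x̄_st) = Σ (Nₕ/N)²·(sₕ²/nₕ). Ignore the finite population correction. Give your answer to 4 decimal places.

N = 10094. Term for each stratum: Wₕ²sₕ²/nₕ.
Var(x̄_st) = 0.7049213 + 2.7433035 = 3.4482249 → 3.4482.

3.4482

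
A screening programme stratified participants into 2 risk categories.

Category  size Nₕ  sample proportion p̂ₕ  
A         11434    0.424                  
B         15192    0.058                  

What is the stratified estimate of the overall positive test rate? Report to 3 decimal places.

0.215

N = 11434 + 15192 = 26626.
Overall proportion = Σ (Nₕ/N)·p̂ₕ.
Σ Nₕp̂ₕ = 4848.016 + 881.136 = 5729.152.
5729.152 / 26626 = 0.21517... → 0.215.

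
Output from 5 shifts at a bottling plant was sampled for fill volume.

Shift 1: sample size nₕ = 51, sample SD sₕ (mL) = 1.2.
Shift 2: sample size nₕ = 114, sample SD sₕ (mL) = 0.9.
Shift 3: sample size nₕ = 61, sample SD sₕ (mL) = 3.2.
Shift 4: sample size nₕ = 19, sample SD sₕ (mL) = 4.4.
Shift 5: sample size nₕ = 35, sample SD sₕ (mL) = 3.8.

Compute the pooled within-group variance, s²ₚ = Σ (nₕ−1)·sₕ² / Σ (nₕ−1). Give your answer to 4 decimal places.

1: (51−1)·1.2² = 50·1.44 = 72
2: (114−1)·0.9² = 113·0.81 = 91.53
3: (61−1)·3.2² = 60·10.24 = 614.4
4: (19−1)·4.4² = 18·19.36 = 348.48
5: (35−1)·3.8² = 34·14.44 = 490.96
Numerator = 1617.37; denominator = Σ(nₕ−1) = 275.
s²ₚ = 1617.37/275 = 5.881345... → 5.8813.

5.8813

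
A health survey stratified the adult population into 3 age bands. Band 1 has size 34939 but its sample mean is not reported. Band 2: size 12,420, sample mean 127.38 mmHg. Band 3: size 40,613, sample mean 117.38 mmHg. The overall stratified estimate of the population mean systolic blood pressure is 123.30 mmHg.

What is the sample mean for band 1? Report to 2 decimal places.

128.73

N = 34939 + 12420 + 40613 = 87972.
Overall total = μ·N = 123.30·87972 = 10846947.6.
Subtract the known strata: 12420·127.38 + 40613·117.38 = 6349213.54.
Remaining total for band 1: 10846947.6 − 6349213.54 = 4497734.06.
Divide by its size: 4497734.06 / 34939 = 128.7310... → 128.73.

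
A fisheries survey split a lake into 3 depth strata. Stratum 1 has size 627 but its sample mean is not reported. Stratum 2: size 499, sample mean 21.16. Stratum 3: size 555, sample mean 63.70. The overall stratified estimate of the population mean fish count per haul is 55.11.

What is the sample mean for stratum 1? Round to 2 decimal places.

74.53

N = 627 + 499 + 555 = 1681.
Overall total = μ·N = 55.11·1681 = 92639.91.
Subtract the known strata: 499·21.16 + 555·63.70 = 45912.34.
Remaining total for stratum 1: 92639.91 − 45912.34 = 46727.57.
Divide by its size: 46727.57 / 627 = 74.5256... → 74.53.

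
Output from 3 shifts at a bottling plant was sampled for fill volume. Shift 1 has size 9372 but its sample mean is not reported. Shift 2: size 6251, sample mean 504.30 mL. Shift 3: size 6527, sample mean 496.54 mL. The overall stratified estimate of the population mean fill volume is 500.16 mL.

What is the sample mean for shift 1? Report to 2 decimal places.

N = 9372 + 6251 + 6527 = 22150.
Overall total = μ·N = 500.16·22150 = 11078544.
Subtract the known strata: 6251·504.30 + 6527·496.54 = 6393295.88.
Remaining total for shift 1: 11078544 − 6393295.88 = 4685248.12.
Divide by its size: 4685248.12 / 9372 = 499.9198... → 499.92.

499.92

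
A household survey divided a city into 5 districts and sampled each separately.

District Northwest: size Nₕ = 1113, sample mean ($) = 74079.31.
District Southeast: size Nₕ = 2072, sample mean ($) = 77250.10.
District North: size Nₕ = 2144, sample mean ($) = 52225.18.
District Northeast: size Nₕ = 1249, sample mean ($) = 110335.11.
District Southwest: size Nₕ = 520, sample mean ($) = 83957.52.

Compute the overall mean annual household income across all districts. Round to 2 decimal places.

75507.15

N = 7098; weights Wₕ = Nₕ/N = (0.1568, 0.2919, 0.3021, 0.1760, 0.0733).
x̄_st = Σ Wₕ·x̄ₕ = 0.1568·74079.31 + 0.2919·77250.10 + 0.3021·52225.18 + 0.1760·110335.11 + 0.0733·83957.52 ≈ 75507.1468...
→ 75507.15.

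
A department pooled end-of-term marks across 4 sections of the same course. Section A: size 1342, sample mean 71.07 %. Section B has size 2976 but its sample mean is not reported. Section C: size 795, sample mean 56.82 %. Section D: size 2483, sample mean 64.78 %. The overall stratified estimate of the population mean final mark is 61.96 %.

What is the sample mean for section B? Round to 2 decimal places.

56.87

Σ Nₕx̄ₕ = N·μ, so 2976·x̄_B = 7596·61.96 − (1342·71.07 + 795·56.82 + 2483·64.78).
= 470648.16 − 301396.58 = 169251.58.
x̄_B = 169251.58 / 2976 = 56.8722... → 56.87.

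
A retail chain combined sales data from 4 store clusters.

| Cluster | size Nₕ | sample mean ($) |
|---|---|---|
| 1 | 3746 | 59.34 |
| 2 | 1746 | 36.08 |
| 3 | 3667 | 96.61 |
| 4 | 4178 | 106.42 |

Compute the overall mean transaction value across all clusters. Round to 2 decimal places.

x̄_st = (Σ Nₕx̄ₕ) / (Σ Nₕ) = (3746·59.34 + 1746·36.08 + 3667·96.61 + 4178·106.42) / 13337
= 1084174.95 / 13337 = 81.2908... → 81.29.

81.29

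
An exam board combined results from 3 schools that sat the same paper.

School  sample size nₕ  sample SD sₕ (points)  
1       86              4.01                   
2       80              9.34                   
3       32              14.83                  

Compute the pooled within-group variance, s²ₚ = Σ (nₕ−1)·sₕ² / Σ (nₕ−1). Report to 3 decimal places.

1: (86−1)·4.01² = 85·16.0801 = 1366.8085
2: (80−1)·9.34² = 79·87.2356 = 6891.6124
3: (32−1)·14.83² = 31·219.9289 = 6817.7959
Numerator = 15076.2168; denominator = Σ(nₕ−1) = 195.
s²ₚ = 15076.2168/195 = 77.31393... → 77.314.

77.314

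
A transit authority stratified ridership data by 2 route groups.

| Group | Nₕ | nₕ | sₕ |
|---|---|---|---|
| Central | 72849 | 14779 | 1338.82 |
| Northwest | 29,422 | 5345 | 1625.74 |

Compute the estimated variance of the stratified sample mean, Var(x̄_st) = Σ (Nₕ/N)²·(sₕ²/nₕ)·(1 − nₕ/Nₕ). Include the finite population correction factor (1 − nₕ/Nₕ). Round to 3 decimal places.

82.544

N = 102271; Wₕ = Nₕ/N.
group Central: (72849/102271)²·1338.82²/14779·(1 − 14779/72849) = 49.053472
group Northwest: (29422/102271)²·1625.74²/5345·(1 − 5345/29422) = 33.490685
Sum = 82.544157 → 82.544.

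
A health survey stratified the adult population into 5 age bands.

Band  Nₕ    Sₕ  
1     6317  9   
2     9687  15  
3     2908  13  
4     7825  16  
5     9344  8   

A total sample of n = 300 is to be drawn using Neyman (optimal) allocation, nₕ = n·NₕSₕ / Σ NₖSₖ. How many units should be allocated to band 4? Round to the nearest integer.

Σ NₕSₕ = 6317·9 + 9687·15 + 2908·13 + 7825·16 + 9344·8 = 439914.
Share for 4: 125200/439914 = 0.28460.
n_4 = 300 × 0.28460 = 85.380... → 85.

85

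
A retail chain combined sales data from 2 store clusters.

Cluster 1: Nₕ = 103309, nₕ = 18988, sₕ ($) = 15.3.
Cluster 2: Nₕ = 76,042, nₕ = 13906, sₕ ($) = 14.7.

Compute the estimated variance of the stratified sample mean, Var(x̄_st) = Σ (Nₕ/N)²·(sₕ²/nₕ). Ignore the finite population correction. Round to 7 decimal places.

0.0068839

N = 179351. Term for each stratum: Wₕ²sₕ²/nₕ.
Var(x̄_st) = 0.0040904619 + 0.0027933921 = 0.0068838540 → 0.0068839.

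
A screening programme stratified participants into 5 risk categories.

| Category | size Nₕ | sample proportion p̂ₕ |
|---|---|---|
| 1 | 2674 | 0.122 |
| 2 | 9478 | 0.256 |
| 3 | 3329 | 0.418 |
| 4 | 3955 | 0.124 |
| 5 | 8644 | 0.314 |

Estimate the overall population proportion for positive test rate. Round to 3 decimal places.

0.262

Wₕ = Nₕ/N with N = 28080: 0.0952, 0.3375, 0.1186, 0.1408, 0.3078.
p̂_st = 0.0952·0.122 + 0.3375·0.256 + 0.1186·0.418 + 0.1408·0.124 + 0.3078·0.314 ≈ 0.26171... → 0.262.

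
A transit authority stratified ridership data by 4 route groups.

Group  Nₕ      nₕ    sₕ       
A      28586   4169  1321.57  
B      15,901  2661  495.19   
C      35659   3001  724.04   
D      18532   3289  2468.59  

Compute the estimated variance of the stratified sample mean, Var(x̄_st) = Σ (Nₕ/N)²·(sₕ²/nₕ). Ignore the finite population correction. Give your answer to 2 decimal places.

N = 98678; Wₕ = Nₕ/N.
group A: (28586/98678)²·1321.57²/4169 = 35.15722
group B: (15901/98678)²·495.19²/2661 = 2.39280
group C: (35659/98678)²·724.04²/3001 = 22.81165
group D: (18532/98678)²·2468.59²/3289 = 65.34885
Sum = 125.71053 → 125.71.

125.71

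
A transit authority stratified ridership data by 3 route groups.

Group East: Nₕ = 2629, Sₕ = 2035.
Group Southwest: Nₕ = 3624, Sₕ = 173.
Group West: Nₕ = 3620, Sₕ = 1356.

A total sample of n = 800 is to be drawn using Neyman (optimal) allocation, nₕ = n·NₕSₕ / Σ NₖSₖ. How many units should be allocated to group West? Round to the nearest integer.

East: NₕSₕ = 2629·2035 = 5350015
Southwest: NₕSₕ = 3624·173 = 626952
West: NₕSₕ = 3620·1356 = 4908720
Σ NₕSₕ = 10885687.
n_West = 800·4908720/10885687 = 360.747... → 361.

361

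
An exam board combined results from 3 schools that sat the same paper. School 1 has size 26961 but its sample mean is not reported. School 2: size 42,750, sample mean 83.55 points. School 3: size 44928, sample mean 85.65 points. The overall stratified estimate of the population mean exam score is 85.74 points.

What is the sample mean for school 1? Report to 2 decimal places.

89.36

N = 26961 + 42750 + 44928 = 114639.
Overall total = μ·N = 85.74·114639 = 9829147.86.
Subtract the known strata: 42750·83.55 + 44928·85.65 = 7419845.7.
Remaining total for school 1: 9829147.86 − 7419845.7 = 2409302.16.
Divide by its size: 2409302.16 / 26961 = 89.3625... → 89.36.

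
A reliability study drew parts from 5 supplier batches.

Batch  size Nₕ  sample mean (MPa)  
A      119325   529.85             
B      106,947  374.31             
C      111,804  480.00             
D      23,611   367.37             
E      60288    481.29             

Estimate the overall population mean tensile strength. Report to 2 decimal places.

N = 421975; weights Wₕ = Nₕ/N = (0.2828, 0.2534, 0.2650, 0.0560, 0.1429).
x̄_st = Σ Wₕ·x̄ₕ = 0.2828·529.85 + 0.2534·374.31 + 0.2650·480.00 + 0.0560·367.37 + 0.1429·481.29 ≈ 461.1922...
→ 461.19.

461.19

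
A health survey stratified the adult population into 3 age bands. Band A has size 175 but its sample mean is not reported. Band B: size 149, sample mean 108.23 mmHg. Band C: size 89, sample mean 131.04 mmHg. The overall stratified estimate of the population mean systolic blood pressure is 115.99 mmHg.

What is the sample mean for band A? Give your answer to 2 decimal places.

114.94

N = 175 + 149 + 89 = 413.
Overall total = μ·N = 115.99·413 = 47903.87.
Subtract the known strata: 149·108.23 + 89·131.04 = 27788.83.
Remaining total for band A: 47903.87 − 27788.83 = 20115.04.
Divide by its size: 20115.04 / 175 = 114.9431... → 114.94.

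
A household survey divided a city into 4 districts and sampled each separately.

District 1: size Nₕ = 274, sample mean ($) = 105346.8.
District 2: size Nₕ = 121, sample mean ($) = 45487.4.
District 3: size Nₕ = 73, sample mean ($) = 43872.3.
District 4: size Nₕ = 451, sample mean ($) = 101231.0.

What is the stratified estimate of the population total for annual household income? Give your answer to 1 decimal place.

83226857.5

Population total = Σ Nₕ·x̄ₕ (each stratum's size times its mean).
274·105346.8 + 121·45487.4 + 73·43872.3 + 451·101231.0 = 28865023.2 + 5503975.4 + 3202677.9 + 45655181 = 83226857.5.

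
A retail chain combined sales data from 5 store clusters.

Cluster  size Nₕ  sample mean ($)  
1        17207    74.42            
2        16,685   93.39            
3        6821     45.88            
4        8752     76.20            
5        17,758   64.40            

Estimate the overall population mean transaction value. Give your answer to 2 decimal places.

73.82

N = 67223; weights Wₕ = Nₕ/N = (0.2560, 0.2482, 0.1015, 0.1302, 0.2642).
x̄_st = Σ Wₕ·x̄ₕ = 0.2560·74.42 + 0.2482·93.39 + 0.1015·45.88 + 0.1302·76.20 + 0.2642·64.40 ≈ 73.8173...
→ 73.82.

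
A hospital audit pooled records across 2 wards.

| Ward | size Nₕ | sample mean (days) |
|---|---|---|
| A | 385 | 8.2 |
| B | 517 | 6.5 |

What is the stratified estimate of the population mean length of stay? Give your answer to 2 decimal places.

N = 385 + 517 = 902.
The stratified mean weights each stratum mean by its population share Nₕ/N.
Σ Nₕx̄ₕ = 385·8.2 + 517·6.5 = 3157 + 3360.5 = 6517.5.
Divide by N: 6517.5 / 902 = 7.2256... → 7.23.

7.23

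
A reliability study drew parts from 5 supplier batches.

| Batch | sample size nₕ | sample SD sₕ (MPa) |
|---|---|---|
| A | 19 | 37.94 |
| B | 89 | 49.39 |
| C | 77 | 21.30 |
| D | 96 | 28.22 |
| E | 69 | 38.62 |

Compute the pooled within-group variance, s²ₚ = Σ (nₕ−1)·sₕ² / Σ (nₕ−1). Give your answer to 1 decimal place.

1310.5

Degrees of freedom: 18 + 88 + 76 + 95 + 68 = 345.
Σ(nₕ−1)sₕ² = 18·1439.4436 + 88·2439.3721 + 76·453.69 + 95·796.3684 + 68·1491.5044 = 452132.4668.
s²ₚ = 452132.4668 / 345 = 1310.529... → 1310.5.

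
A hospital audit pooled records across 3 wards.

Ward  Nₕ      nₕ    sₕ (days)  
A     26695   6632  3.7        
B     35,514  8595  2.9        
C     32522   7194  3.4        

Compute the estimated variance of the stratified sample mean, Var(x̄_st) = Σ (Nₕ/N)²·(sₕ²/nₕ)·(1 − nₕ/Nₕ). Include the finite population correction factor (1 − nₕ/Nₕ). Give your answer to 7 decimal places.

0.0003749

N = 94731; Wₕ = Nₕ/N.
ward A: (26695/94731)²·3.7²/6632·(1 − 6632/26695) = 0.0001231971
ward B: (35514/94731)²·2.9²/8595·(1 − 8595/35514) = 0.0001042376
ward C: (32522/94731)²·3.4²/7194·(1 − 7194/32522) = 0.0001474964
Sum = 0.0003749311 → 0.0003749.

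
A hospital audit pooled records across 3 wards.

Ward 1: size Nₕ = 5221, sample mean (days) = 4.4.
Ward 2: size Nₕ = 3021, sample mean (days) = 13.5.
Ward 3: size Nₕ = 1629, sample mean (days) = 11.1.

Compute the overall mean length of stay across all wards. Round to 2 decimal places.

8.29

N = 5221 + 3021 + 1629 = 9871.
The stratified mean weights each stratum mean by its population share Nₕ/N.
Σ Nₕx̄ₕ = 5221·4.4 + 3021·13.5 + 1629·11.1 = 22972.4 + 40783.5 + 18081.9 = 81837.8.
Divide by N: 81837.8 / 9871 = 8.2907... → 8.29.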